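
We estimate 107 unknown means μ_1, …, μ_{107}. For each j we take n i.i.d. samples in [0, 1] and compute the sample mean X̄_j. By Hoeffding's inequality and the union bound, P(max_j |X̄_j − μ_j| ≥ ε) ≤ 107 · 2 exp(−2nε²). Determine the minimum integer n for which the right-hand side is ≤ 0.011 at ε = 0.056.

1575

Need 2·107·exp(−2nε²) ≤ 0.011, i.e. exp(−2nε²) ≤ 0.011/214.
So 2nε² ≥ ln(214/0.011) = 9.875836.
Hence n ≥ 9.875836/(2·0.056²) = 1574.591.
The smallest integer n is 1575.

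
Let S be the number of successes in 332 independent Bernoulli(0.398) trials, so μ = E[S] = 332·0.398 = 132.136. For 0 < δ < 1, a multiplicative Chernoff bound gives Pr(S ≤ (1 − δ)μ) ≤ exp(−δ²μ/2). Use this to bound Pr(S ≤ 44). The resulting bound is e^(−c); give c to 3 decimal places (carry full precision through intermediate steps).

29.394

Write 44 = (1 − δ)μ, so δ = 1 − 44/132.136 = 0.6670097…
Then the exponent is δ²μ/2 = (μ − 44)²/(2μ) = 29.393786.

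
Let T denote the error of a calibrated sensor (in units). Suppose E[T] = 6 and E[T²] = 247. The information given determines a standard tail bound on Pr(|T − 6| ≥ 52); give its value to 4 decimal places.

The first two moments determine the variance, so Chebyshev's inequality is the sharpest standard bound available.
Var(T) = E[T²] − (E[T])² = 247 − 36 = 211.
Chebyshev's inequality: Pr(|T − μ| ≥ t) ≤ Var(T)/t² = 211/2704 = 0.0780.

0.0780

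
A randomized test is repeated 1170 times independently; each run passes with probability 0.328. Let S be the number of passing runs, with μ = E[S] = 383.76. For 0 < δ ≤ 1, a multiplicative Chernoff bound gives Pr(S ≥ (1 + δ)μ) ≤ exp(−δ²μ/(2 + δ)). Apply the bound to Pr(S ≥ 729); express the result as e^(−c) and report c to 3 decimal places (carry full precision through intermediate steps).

107.113

Write 729 = (1 + δ)μ, so δ = 729/383.76 − 1 = 0.8996248…
Then the exponent is δ²μ/(2 + δ) = (729 − μ)² / (μ·(2 + δ)) = 107.112637.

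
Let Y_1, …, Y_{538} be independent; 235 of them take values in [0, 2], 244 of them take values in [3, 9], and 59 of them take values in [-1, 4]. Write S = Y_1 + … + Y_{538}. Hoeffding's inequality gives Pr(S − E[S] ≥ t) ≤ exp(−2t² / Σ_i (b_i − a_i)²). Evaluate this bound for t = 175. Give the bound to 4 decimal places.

Σ(b_i − a_i)² = 235·2² + 244·6² + 59·5² = 11199.
Exponent = 2·175² / 11199 = 5.46924.
Bound = exp(−5.46924) = 0.00421.

0.0042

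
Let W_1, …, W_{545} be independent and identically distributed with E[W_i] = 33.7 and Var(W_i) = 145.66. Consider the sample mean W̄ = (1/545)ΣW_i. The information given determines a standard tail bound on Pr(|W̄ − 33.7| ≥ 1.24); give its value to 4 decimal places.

With mean and variance of each term known, Chebyshev's inequality bounds the deviation of the sum (or sample mean).
Var(W̄) = Var(W_i)/n = 145.66/545 = 0.26727.
Chebyshev: Pr(|W̄ − 33.7| ≥ 1.24) ≤ Var(W̄)/(1.24)² = 145.66/(545·1.24²) = 0.1738.

0.1738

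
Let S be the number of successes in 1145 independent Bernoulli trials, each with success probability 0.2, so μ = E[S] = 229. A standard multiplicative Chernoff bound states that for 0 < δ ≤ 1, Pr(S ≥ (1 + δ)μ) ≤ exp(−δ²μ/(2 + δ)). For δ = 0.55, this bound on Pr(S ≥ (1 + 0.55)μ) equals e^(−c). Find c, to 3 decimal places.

27.166

c = δ²μ/(2 + δ) = 0.55²·229/(2 + 0.55) = 27.1657.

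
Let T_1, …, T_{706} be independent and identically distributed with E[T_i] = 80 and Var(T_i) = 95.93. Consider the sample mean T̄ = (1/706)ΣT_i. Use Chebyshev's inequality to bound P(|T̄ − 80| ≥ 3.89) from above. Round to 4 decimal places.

0.0090

Var(T̄) = Var(T_i)/n = 95.93/706 = 0.13588.
Chebyshev: P(|T̄ − 80| ≥ 3.89) ≤ Var(T̄)/(3.89)² = 95.93/(706·3.89²) = 0.0090.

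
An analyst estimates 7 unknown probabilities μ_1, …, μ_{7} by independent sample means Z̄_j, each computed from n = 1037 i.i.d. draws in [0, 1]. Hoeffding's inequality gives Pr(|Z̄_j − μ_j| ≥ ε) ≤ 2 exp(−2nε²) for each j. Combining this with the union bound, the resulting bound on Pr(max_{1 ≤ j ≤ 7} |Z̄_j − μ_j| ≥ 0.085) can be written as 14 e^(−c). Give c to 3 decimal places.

14.985

Union bound over the 7 events: Pr(max_{1 ≤ j ≤ 7} |Z̄_j − μ_j| ≥ 0.085) ≤ 7·2·exp(−2nε²) = 14 exp(−2·1037·0.085²).
So c = 2·1037·0.085² = 14.9847.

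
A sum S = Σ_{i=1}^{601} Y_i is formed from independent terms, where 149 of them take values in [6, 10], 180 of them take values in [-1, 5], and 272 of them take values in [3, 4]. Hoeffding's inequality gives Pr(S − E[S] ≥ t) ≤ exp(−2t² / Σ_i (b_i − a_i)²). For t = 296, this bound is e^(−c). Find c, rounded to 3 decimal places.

19.180

Σ(b_i − a_i)² = 149·4² + 180·6² + 272·1² = 9136.
c = 2t² / 9136 = 2·296² / 9136 = 19.1804.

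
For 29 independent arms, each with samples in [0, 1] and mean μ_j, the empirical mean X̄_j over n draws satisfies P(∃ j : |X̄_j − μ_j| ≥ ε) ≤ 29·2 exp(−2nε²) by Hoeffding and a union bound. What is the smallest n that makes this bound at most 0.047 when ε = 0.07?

Need 2·29·exp(−2nε²) ≤ 0.047, i.e. exp(−2nε²) ≤ 0.047/58.
So 2nε² ≥ ln(58/0.047) = 7.118051.
Hence n ≥ 7.118051/(2·0.07²) = 726.332.
The smallest integer n is 727.

727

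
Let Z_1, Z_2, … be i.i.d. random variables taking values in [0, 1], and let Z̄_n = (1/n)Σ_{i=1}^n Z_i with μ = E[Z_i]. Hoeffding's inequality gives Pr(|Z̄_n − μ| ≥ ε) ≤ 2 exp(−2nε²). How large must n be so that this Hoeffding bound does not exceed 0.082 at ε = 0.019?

4425

Require 2·exp(−2nε²) ≤ 0.082, i.e. 2nε² ≥ ln(2/0.082) = 3.194183.
So n ≥ 3.194183 / (2·0.019²) = 4424.076.
The smallest integer n is 4425.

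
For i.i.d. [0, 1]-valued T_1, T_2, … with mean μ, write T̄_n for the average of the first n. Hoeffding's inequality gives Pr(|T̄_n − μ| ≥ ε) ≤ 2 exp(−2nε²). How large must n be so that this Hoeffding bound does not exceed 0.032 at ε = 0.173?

70

Require 2·exp(−2nε²) ≤ 0.032, i.e. 2nε² ≥ ln(2/0.032) = 4.135167.
So n ≥ 4.135167 / (2·0.173²) = 69.083.
The smallest integer n is 70.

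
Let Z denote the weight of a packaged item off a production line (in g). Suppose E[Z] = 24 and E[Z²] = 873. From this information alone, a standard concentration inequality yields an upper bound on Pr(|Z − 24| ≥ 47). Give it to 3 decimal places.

The first two moments determine the variance, so Chebyshev's inequality is the sharpest standard bound available.
Var(Z) = E[Z²] − (E[Z])² = 873 − 576 = 297.
Chebyshev's inequality: Pr(|Z − μ| ≥ t) ≤ Var(Z)/t² = 297/2209 = 0.1344.

0.134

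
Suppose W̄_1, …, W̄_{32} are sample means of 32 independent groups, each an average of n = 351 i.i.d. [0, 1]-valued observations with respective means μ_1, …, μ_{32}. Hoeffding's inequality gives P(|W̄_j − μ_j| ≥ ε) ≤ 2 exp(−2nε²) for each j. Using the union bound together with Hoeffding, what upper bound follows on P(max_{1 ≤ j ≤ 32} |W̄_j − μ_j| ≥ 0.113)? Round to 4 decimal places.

0.0082

Per-experiment Hoeffding bound: 2·exp(−2·351·0.113²) = 2·exp(−8.96384) = 0.00025591.
Union bound over 32 events: 32·0.00025591 = 0.00819.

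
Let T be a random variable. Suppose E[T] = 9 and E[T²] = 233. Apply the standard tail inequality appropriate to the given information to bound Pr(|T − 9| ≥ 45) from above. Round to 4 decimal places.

0.0751

The first two moments determine the variance, so Chebyshev's inequality is the sharpest standard bound available.
Var(T) = E[T²] − (E[T])² = 233 − 81 = 152.
Chebyshev's inequality: Pr(|T − μ| ≥ t) ≤ Var(T)/t² = 152/2025 = 0.0751.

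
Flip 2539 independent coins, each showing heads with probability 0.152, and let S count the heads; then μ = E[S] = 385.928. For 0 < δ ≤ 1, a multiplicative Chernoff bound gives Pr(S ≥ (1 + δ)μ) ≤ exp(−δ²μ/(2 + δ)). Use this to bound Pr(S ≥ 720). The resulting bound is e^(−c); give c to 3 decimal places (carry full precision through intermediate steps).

100.914

Write 720 = (1 + δ)μ, so δ = 720/385.928 − 1 = 0.865633…
Then the exponent is δ²μ/(2 + δ) = (720 − μ)² / (μ·(2 + δ)) = 100.914437.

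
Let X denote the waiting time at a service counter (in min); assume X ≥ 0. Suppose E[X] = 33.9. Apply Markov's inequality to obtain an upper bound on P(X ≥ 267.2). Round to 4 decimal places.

Markov's inequality: for a non-negative random variable, P(X ≥ a) ≤ E[X]/a.
Here E[X] = 33.9 and a = 267.2, so the bound is 33.9/267.2 = 0.1269.

0.1269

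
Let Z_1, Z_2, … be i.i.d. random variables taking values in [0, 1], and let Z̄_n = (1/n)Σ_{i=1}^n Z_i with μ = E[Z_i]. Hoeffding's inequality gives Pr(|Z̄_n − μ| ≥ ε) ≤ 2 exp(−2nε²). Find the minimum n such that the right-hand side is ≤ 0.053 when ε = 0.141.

92

Require 2·exp(−2nε²) ≤ 0.053, i.e. 2nε² ≥ ln(2/0.053) = 3.630611.
So n ≥ 3.630611 / (2·0.141²) = 91.309.
The smallest integer n is 92.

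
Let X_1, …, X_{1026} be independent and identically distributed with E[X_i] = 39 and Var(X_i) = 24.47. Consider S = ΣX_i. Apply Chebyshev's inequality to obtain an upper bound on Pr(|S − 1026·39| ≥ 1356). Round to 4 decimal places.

Var(S) = n·Var(X_i) = 1026·24.47 = 25106.22.
Chebyshev: Pr(|S − 1026·39| ≥ 1356) ≤ Var(S)/1356² = 25106.22/1838736 = 0.0137.

0.0137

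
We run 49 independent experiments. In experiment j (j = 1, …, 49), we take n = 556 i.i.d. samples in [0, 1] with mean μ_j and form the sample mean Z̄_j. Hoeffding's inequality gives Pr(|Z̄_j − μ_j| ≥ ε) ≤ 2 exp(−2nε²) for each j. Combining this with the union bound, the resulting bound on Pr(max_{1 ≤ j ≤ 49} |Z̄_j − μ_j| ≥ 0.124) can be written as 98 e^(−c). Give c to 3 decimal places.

Union bound over the 49 events: Pr(max_{1 ≤ j ≤ 49} |Z̄_j − μ_j| ≥ 0.124) ≤ 49·2·exp(−2nε²) = 98 exp(−2·556·0.124²).
So c = 2·556·0.124² = 17.0981.

17.098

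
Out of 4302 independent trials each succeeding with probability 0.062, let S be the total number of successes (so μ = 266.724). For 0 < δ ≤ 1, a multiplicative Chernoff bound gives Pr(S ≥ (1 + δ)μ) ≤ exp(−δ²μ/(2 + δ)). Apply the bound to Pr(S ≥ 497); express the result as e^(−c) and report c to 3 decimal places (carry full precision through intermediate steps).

Write 497 = (1 + δ)μ, so δ = 497/266.724 − 1 = 0.8633494…
Then the exponent is δ²μ/(2 + δ) = (497 − μ)² / (μ·(2 + δ)) = 69.432198.

69.432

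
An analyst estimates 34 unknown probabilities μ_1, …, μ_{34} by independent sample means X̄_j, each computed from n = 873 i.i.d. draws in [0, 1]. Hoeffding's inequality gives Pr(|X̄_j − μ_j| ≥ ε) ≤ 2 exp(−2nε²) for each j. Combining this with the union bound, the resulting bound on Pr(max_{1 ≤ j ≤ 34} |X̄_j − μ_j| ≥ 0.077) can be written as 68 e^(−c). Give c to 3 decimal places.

Union bound over the 34 events: Pr(max_{1 ≤ j ≤ 34} |X̄_j − μ_j| ≥ 0.077) ≤ 34·2·exp(−2nε²) = 68 exp(−2·873·0.077²).
So c = 2·873·0.077² = 10.3520.

10.352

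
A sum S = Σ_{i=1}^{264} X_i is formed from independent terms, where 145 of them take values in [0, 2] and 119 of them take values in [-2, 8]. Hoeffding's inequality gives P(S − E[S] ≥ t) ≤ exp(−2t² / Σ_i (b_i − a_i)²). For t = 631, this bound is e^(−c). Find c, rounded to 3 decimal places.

63.808

Σ(b_i − a_i)² = 145·2² + 119·10² = 12480.
c = 2t² / 12480 = 2·631² / 12480 = 63.8079.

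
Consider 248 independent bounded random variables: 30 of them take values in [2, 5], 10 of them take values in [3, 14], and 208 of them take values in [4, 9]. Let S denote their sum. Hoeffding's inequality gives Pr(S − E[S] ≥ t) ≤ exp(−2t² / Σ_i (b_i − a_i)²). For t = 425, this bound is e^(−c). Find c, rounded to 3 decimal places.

54.079

Σ(b_i − a_i)² = 30·3² + 10·11² + 208·5² = 6680.
c = 2t² / 6680 = 2·425² / 6680 = 54.0793.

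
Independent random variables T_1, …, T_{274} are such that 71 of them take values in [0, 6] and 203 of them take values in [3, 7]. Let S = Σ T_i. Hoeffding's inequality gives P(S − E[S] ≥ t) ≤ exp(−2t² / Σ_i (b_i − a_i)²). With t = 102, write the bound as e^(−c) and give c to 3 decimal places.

Σ(b_i − a_i)² = 71·6² + 203·4² = 5804.
c = 2t² / 5804 = 2·102² / 5804 = 3.5851.

3.585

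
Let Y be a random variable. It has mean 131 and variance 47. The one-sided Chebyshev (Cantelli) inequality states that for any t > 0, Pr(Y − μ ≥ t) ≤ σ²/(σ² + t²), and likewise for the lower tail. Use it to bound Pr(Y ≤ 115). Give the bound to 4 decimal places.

0.1551

Here σ² = 47 and t = 16, so σ² + t² = 303.
Cantelli's bound: 47/303 = 0.1551.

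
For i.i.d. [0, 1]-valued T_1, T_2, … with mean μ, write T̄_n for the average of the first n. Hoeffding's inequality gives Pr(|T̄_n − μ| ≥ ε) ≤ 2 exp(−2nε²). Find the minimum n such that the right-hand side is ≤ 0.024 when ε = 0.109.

Require 2·exp(−2nε²) ≤ 0.024, i.e. 2nε² ≥ ln(2/0.024) = 4.422849.
So n ≥ 4.422849 / (2·0.109²) = 186.131.
The smallest integer n is 187.

187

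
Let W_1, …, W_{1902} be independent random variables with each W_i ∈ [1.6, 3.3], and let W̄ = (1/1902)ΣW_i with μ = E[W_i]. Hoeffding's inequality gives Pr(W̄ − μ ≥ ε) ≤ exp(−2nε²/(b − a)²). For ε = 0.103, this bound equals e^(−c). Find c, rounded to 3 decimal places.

c = 2nε²/(b − a)² = 2·1902·0.103² / 1.7² = 13.9642.

13.964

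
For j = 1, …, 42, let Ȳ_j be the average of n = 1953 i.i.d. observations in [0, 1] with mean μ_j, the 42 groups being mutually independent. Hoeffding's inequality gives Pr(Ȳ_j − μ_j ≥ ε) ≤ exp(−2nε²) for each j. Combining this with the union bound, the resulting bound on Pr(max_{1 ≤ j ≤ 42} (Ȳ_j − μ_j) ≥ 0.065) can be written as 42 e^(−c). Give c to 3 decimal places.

Union bound over the 42 events: Pr(max_{1 ≤ j ≤ 42} (Ȳ_j − μ_j) ≥ 0.065) ≤ 42·exp(−2nε²) = 42 exp(−2·1953·0.065²).
So c = 2·1953·0.065² = 16.5028.

16.503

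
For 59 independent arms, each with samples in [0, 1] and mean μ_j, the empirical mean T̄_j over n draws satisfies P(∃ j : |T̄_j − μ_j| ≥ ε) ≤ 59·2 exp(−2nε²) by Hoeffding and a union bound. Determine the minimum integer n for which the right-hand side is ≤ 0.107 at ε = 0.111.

285

Need 2·59·exp(−2nε²) ≤ 0.107, i.e. exp(−2nε²) ≤ 0.107/118.
So 2nε² ≥ ln(118/0.107) = 7.005611.
Hence n ≥ 7.005611/(2·0.111²) = 284.296.
The smallest integer n is 285.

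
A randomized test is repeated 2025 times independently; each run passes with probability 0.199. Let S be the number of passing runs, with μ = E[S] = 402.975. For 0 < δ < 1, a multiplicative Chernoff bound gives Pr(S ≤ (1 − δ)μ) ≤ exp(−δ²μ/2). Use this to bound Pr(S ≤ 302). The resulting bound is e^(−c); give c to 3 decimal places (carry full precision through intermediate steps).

12.651

Write 302 = (1 − δ)μ, so δ = 1 − 302/402.975 = 0.2505739…
Then the exponent is δ²μ/2 = (μ − 302)²/(2μ) = 12.650848.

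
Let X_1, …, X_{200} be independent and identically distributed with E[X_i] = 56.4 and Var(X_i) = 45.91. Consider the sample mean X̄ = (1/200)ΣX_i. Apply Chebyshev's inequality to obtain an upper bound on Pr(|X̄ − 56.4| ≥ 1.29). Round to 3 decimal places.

Var(X̄) = Var(X_i)/n = 45.91/200 = 0.22955.
Chebyshev: Pr(|X̄ − 56.4| ≥ 1.29) ≤ Var(X̄)/(1.29)² = 45.91/(200·1.29²) = 0.1379.

0.138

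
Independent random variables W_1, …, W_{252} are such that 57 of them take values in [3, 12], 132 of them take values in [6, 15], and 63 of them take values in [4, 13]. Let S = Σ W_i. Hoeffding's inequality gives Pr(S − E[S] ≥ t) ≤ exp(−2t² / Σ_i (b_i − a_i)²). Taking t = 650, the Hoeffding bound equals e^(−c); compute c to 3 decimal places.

41.397

Σ(b_i − a_i)² = 57·9² + 132·9² + 63·9² = 20412.
c = 2t² / 20412 = 2·650² / 20412 = 41.3972.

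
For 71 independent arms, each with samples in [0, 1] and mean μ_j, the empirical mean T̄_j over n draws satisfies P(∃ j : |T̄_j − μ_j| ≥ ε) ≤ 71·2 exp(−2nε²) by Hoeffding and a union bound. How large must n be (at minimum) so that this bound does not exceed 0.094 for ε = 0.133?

Need 2·71·exp(−2nε²) ≤ 0.094, i.e. exp(−2nε²) ≤ 0.094/142.
So 2nε² ≥ ln(142/0.094) = 7.320288.
Hence n ≥ 7.320288/(2·0.133²) = 206.916.
The smallest integer n is 207.

207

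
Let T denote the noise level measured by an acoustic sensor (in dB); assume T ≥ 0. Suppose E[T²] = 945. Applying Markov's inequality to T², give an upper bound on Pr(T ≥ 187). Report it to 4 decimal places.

Since T ≥ 0, the event {T ≥ 187} is the same as {T² ≥ 34969}.
Markov's inequality applied to T² gives Pr(T² ≥ 34969) ≤ E[T²]/34969 = 945/34969 = 0.0270.

0.0270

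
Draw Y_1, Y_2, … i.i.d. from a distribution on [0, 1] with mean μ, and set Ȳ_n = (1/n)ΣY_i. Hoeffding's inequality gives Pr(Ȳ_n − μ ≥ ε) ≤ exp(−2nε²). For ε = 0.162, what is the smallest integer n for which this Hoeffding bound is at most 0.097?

Require exp(−2nε²) ≤ 0.097, i.e. 2nε² ≥ ln(1/0.097) = 2.333044.
So n ≥ 2.333044 / (2·0.162²) = 44.449.
The smallest integer n is 45.

45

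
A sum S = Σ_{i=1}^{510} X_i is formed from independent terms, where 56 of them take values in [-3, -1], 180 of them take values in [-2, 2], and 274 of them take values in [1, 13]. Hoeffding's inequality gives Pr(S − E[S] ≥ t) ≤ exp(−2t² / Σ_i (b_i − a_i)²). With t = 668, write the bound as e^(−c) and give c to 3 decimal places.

20.969

Σ(b_i − a_i)² = 56·2² + 180·4² + 274·12² = 42560.
c = 2t² / 42560 = 2·668² / 42560 = 20.9692.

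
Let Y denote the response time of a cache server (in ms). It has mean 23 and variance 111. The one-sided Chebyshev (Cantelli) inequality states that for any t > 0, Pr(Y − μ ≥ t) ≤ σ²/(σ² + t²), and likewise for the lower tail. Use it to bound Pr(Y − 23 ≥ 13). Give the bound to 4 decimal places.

Here σ² = 111 and t = 13, so σ² + t² = 280.
Cantelli's bound: 111/280 = 0.3964.

0.3964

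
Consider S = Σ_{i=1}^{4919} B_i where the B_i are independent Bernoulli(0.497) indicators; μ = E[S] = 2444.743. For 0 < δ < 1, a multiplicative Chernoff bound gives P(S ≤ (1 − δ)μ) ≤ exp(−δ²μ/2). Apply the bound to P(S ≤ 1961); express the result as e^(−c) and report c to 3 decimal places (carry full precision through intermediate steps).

Write 1961 = (1 − δ)μ, so δ = 1 − 1961/2444.743 = 0.1978707…
Then the exponent is δ²μ/2 = (μ − 1961)²/(2μ) = 47.859282.

47.859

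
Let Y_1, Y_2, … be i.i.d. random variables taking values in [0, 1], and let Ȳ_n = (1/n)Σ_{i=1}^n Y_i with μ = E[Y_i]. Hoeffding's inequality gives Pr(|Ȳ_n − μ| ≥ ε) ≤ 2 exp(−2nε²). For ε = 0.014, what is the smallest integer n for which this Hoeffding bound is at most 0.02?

Require 2·exp(−2nε²) ≤ 0.02, i.e. 2nε² ≥ ln(2/0.02) = 4.605170.
So n ≥ 4.605170 / (2·0.014²) = 11747.883.
The smallest integer n is 11748.

11748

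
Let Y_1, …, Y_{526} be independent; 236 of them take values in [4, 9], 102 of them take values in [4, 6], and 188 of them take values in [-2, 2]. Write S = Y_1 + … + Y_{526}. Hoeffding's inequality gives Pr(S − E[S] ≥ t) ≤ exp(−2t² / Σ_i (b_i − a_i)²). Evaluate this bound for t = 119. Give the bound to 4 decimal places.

0.0478

Σ(b_i − a_i)² = 236·5² + 102·2² + 188·4² = 9316.
Exponent = 2·119² / 9316 = 3.04015.
Bound = exp(−3.04015) = 0.04783.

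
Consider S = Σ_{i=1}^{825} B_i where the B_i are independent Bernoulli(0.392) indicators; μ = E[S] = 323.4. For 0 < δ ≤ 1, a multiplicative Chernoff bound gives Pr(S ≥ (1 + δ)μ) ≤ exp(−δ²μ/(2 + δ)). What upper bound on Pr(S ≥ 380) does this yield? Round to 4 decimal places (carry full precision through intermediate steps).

Write 380 = (1 + δ)μ, so δ = 380/323.4 − 1 = 0.1750155…
Then the exponent is δ²μ/(2 + δ) = (380 − μ)² / (μ·(2 + δ)) = 4.554393.
Bound = exp(−4.554393) = 0.01052.

0.0105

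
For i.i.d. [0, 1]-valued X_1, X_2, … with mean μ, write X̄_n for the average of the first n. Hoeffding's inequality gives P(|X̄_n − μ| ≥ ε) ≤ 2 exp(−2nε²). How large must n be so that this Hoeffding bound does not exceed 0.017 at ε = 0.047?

1080

Require 2·exp(−2nε²) ≤ 0.017, i.e. 2nε² ≥ ln(2/0.017) = 4.767689.
So n ≥ 4.767689 / (2·0.047²) = 1079.151.
The smallest integer n is 1080.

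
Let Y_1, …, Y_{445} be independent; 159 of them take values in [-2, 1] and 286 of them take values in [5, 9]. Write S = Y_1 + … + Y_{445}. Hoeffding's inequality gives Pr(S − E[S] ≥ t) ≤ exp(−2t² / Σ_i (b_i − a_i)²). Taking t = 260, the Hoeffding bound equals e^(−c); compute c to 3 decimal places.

Σ(b_i − a_i)² = 159·3² + 286·4² = 6007.
c = 2t² / 6007 = 2·260² / 6007 = 22.5071.

22.507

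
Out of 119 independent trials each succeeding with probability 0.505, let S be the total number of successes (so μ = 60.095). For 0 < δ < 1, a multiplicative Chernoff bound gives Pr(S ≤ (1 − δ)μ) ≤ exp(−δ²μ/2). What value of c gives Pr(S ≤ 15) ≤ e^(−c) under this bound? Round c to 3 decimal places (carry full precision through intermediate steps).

16.920

Write 15 = (1 − δ)μ, so δ = 1 − 15/60.095 = 0.7503952…
Then the exponent is δ²μ/2 = (μ − 15)²/(2μ) = 16.919536.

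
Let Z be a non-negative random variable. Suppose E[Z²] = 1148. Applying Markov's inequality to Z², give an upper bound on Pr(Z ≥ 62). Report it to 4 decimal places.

Since Z ≥ 0, the event {Z ≥ 62} is the same as {Z² ≥ 3844}.
Markov's inequality applied to Z² gives Pr(Z² ≥ 3844) ≤ E[Z²]/3844 = 1148/3844 = 0.2986.

0.2986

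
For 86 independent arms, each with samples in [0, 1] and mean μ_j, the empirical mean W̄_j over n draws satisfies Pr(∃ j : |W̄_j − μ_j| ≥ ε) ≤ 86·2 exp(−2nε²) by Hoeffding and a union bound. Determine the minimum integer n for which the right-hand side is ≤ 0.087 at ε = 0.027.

5206

Need 2·86·exp(−2nε²) ≤ 0.087, i.e. exp(−2nε²) ≤ 0.087/172.
So 2nε² ≥ ln(172/0.087) = 7.589342.
Hence n ≥ 7.589342/(2·0.027²) = 5205.310.
The smallest integer n is 5206.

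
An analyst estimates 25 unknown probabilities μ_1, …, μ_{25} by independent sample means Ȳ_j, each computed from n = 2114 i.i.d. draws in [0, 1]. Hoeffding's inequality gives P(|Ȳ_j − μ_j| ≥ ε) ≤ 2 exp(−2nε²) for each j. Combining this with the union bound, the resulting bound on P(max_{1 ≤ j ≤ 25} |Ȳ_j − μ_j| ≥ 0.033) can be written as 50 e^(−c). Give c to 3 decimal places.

4.604

Union bound over the 25 events: P(max_{1 ≤ j ≤ 25} |Ȳ_j − μ_j| ≥ 0.033) ≤ 25·2·exp(−2nε²) = 50 exp(−2·2114·0.033²).
So c = 2·2114·0.033² = 4.6043.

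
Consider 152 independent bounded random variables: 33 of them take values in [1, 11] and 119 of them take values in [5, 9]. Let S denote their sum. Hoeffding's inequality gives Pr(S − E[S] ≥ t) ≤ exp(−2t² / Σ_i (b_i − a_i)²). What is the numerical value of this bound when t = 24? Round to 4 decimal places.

Σ(b_i − a_i)² = 33·10² + 119·4² = 5204.
Exponent = 2·24² / 5204 = 0.22137.
Bound = exp(−0.22137) = 0.80142.

0.8014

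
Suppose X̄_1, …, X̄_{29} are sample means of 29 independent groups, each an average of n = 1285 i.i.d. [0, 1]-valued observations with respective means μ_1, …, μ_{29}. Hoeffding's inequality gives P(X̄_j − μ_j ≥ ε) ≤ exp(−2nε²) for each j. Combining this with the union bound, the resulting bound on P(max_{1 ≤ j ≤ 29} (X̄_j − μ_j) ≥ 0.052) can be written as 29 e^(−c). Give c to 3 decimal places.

6.949

Union bound over the 29 events: P(max_{1 ≤ j ≤ 29} (X̄_j − μ_j) ≥ 0.052) ≤ 29·exp(−2nε²) = 29 exp(−2·1285·0.052²).
So c = 2·1285·0.052² = 6.9493.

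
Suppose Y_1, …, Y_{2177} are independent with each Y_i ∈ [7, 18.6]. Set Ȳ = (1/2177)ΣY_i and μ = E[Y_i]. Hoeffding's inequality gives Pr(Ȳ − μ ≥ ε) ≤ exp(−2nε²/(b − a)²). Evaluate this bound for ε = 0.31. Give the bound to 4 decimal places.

0.0446

Exponent: 2nε²/(b − a)² = 2·2177·0.31² / 11.6² = 3.10954.
Bound = exp(−3.10954) = 0.04462.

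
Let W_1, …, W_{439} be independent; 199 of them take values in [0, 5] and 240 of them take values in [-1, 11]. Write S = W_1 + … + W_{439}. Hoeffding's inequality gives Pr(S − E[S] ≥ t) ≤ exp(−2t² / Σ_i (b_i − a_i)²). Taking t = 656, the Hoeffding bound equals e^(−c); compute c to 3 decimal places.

Σ(b_i − a_i)² = 199·5² + 240·12² = 39535.
c = 2t² / 39535 = 2·656² / 39535 = 21.7699.

21.770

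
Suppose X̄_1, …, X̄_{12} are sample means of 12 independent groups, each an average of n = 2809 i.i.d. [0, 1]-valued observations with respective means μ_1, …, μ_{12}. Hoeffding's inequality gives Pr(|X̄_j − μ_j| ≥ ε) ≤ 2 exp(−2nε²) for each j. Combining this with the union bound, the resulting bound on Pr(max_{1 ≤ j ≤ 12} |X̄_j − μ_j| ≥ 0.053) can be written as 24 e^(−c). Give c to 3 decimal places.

15.781

Union bound over the 12 events: Pr(max_{1 ≤ j ≤ 12} |X̄_j − μ_j| ≥ 0.053) ≤ 12·2·exp(−2nε²) = 24 exp(−2·2809·0.053²).
So c = 2·2809·0.053² = 15.7810.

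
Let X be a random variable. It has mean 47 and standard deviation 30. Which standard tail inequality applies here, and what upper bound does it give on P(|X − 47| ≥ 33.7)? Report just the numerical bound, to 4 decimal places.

0.7925

Mean and variance are known, so Chebyshev's inequality applies.
Chebyshev: P(|X − μ| ≥ t) ≤ Var(X)/t².
Var(X) = σ² = 30² = 900.
Bound = 900 / 1135.69 = 0.7925.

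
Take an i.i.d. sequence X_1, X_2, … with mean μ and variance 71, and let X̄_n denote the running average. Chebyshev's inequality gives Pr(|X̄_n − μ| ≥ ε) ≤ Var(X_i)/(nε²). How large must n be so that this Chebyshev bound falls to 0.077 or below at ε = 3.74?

66

Require 71/(n·3.74²) ≤ 0.077, i.e. n ≥ 71/(0.077·3.74²) = 65.921.
The smallest integer n is 66.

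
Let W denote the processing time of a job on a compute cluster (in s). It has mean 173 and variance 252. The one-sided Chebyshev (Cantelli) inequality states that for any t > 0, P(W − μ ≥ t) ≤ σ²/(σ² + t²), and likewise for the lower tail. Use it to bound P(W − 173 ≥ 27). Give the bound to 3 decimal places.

0.257

Here σ² = 252 and t = 27, so σ² + t² = 981.
Cantelli's bound: 252/981 = 0.2569.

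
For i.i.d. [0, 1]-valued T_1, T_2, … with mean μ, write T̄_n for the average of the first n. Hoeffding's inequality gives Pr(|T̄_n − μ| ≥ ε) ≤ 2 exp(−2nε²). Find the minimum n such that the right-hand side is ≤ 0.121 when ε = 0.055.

464

Require 2·exp(−2nε²) ≤ 0.121, i.e. 2nε² ≥ ln(2/0.121) = 2.805112.
So n ≥ 2.805112 / (2·0.055²) = 463.655.
The smallest integer n is 464.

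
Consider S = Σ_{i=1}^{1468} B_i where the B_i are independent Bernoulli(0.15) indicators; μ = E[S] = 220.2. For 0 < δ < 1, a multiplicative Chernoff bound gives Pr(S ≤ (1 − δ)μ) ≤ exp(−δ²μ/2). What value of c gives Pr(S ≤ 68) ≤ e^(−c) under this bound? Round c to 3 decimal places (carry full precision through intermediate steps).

Write 68 = (1 − δ)μ, so δ = 1 − 68/220.2 = 0.6911898…
Then the exponent is δ²μ/2 = (μ − 68)²/(2μ) = 52.599546.

52.600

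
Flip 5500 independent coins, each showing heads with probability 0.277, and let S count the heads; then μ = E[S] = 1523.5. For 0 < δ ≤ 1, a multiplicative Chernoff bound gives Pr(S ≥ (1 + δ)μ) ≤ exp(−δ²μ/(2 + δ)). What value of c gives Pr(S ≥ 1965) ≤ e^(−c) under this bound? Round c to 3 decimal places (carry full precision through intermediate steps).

55.876

Write 1965 = (1 + δ)μ, so δ = 1965/1523.5 − 1 = 0.2897932…
Then the exponent is δ²μ/(2 + δ) = (1965 − μ)² / (μ·(2 + δ)) = 55.875663.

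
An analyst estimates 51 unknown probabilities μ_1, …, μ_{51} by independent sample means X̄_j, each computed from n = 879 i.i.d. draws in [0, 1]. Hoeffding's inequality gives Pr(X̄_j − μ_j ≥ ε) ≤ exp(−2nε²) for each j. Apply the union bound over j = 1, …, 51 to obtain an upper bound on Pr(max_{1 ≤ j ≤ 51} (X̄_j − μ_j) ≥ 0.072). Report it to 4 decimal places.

Per-experiment Hoeffding bound: exp(−2·879·0.072²) = exp(−9.11347) = 0.00011017.
Union bound over 51 events: 51·0.00011017 = 0.00562.

0.0056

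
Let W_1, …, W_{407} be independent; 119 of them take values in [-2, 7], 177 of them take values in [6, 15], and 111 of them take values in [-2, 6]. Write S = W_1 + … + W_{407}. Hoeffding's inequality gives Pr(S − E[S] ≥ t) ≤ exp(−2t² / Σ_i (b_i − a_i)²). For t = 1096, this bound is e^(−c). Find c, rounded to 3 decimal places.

77.298

Σ(b_i − a_i)² = 119·9² + 177·9² + 111·8² = 31080.
c = 2t² / 31080 = 2·1096² / 31080 = 77.2983.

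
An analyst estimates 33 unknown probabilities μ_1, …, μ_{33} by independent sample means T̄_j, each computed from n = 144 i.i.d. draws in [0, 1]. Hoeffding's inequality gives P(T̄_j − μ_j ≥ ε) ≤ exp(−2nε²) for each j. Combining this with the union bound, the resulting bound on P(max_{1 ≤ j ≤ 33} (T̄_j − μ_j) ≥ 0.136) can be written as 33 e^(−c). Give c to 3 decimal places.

5.327

Union bound over the 33 events: P(max_{1 ≤ j ≤ 33} (T̄_j − μ_j) ≥ 0.136) ≤ 33·exp(−2nε²) = 33 exp(−2·144·0.136²).
So c = 2·144·0.136² = 5.3268.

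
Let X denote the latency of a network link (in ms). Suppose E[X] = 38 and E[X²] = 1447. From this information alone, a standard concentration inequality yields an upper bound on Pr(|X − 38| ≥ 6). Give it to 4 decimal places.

0.0833

The first two moments determine the variance, so Chebyshev's inequality is the sharpest standard bound available.
Var(X) = E[X²] − (E[X])² = 1447 − 1444 = 3.
Chebyshev's inequality: Pr(|X − μ| ≥ t) ≤ Var(X)/t² = 3/36 = 0.0833.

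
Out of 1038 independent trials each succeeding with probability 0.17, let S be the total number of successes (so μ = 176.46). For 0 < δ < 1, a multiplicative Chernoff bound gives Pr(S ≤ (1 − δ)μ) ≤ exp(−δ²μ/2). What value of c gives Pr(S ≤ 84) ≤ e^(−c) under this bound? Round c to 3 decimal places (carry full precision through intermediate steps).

Write 84 = (1 − δ)μ, so δ = 1 − 84/176.46 = 0.5239714…
Then the exponent is δ²μ/2 = (μ − 84)²/(2μ) = 24.223200.

24.223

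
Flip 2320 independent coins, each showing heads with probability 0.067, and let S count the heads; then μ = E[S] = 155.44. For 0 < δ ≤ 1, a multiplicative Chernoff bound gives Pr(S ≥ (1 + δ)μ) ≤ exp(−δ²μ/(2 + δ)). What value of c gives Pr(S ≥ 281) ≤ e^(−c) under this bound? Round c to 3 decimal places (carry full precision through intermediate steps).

Write 281 = (1 + δ)μ, so δ = 281/155.44 − 1 = 0.8077715…
Then the exponent is δ²μ/(2 + δ) = (281 − μ)² / (μ·(2 + δ)) = 36.122522.

36.123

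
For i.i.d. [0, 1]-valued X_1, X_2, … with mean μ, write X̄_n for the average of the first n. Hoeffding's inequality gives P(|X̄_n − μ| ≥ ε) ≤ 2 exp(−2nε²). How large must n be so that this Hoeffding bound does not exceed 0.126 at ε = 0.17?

Require 2·exp(−2nε²) ≤ 0.126, i.e. 2nε² ≥ ln(2/0.126) = 2.764621.
So n ≥ 2.764621 / (2·0.17²) = 47.831.
The smallest integer n is 48.

48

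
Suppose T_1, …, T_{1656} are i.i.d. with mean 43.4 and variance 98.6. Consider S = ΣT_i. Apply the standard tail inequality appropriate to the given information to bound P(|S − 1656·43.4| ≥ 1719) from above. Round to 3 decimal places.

0.055

With mean and variance of each term known, Chebyshev's inequality bounds the deviation of the sum (or sample mean).
Var(S) = n·Var(T_i) = 1656·98.6 = 163281.6.
Chebyshev: P(|S − 1656·43.4| ≥ 1719) ≤ Var(S)/1719² = 163281.6/2954961 = 0.0553.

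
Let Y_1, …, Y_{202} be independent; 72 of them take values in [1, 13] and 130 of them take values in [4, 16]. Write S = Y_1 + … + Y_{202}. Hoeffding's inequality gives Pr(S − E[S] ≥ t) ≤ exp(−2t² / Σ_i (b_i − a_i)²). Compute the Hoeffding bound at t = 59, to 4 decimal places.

0.7871

Σ(b_i − a_i)² = 72·12² + 130·12² = 29088.
Exponent = 2·59² / 29088 = 0.23934.
Bound = exp(−0.23934) = 0.78715.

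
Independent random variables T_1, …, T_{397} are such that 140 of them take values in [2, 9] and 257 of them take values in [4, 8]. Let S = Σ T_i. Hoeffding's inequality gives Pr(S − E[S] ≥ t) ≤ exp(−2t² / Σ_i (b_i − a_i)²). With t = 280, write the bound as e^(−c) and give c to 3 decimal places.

Σ(b_i − a_i)² = 140·7² + 257·4² = 10972.
c = 2t² / 10972 = 2·280² / 10972 = 14.2909.

14.291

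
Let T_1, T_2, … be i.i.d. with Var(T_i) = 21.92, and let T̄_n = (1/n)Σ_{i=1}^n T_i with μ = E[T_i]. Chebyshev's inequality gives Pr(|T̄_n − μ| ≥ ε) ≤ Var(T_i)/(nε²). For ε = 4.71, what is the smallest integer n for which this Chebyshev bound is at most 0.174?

Require 21.92/(n·4.71²) ≤ 0.174, i.e. n ≥ 21.92/(0.174·4.71²) = 5.679.
The smallest integer n is 6.

6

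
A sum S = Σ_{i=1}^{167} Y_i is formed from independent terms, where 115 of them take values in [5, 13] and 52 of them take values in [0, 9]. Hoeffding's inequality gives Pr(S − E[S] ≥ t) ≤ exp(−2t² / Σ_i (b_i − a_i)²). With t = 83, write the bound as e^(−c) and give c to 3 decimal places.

1.191

Σ(b_i − a_i)² = 115·8² + 52·9² = 11572.
c = 2t² / 11572 = 2·83² / 11572 = 1.1906.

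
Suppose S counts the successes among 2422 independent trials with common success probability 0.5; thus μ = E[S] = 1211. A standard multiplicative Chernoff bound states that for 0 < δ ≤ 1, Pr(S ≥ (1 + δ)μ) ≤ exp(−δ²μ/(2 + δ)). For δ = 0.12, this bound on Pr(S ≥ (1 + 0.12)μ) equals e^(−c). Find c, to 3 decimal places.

8.226

c = δ²μ/(2 + δ) = 0.12²·1211/(2 + 0.12) = 8.2257.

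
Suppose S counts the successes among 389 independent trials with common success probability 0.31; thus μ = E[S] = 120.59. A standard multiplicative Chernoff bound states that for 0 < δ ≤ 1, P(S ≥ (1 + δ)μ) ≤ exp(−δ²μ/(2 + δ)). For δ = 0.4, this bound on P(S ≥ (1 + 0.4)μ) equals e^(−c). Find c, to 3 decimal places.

c = δ²μ/(2 + δ) = 0.4²·120.59/(2 + 0.4) = 8.0393.

8.039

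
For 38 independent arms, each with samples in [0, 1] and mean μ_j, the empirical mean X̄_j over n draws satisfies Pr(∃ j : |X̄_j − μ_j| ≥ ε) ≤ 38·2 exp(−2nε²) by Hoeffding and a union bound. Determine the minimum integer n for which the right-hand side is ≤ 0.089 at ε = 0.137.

Need 2·38·exp(−2nε²) ≤ 0.089, i.e. exp(−2nε²) ≤ 0.089/76.
So 2nε² ≥ ln(76/0.089) = 6.749852.
Hence n ≥ 6.749852/(2·0.137²) = 179.814.
The smallest integer n is 180.

180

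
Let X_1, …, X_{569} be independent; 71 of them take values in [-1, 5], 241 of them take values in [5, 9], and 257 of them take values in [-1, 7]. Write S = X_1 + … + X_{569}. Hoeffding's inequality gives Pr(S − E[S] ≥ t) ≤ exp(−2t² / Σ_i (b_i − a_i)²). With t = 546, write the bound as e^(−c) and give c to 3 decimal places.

Σ(b_i − a_i)² = 71·6² + 241·4² + 257·8² = 22860.
c = 2t² / 22860 = 2·546² / 22860 = 26.0819.

26.082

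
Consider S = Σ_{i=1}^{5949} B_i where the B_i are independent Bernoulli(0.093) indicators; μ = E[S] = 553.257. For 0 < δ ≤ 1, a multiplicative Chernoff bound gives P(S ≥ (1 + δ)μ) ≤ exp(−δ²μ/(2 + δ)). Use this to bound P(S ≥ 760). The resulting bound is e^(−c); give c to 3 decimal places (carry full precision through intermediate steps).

32.547

Write 760 = (1 + δ)μ, so δ = 760/553.257 − 1 = 0.3736835…
Then the exponent is δ²μ/(2 + δ) = (760 − μ)² / (μ·(2 + δ)) = 32.547070.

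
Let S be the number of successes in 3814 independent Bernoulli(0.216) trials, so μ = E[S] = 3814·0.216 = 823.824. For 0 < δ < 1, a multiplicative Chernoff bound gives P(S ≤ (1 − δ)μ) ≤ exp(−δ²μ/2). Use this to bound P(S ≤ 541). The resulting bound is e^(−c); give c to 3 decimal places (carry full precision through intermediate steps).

Write 541 = (1 − δ)μ, so δ = 1 − 541/823.824 = 0.3433063…
Then the exponent is δ²μ/2 = (μ − 541)²/(2μ) = 48.547636.

48.548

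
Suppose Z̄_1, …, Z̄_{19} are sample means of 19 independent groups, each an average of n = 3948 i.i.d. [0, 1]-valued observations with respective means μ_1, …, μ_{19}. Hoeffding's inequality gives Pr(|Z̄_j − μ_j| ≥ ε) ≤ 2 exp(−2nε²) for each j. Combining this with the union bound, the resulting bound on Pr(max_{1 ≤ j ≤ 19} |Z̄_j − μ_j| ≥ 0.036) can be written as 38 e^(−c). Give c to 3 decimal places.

10.233

Union bound over the 19 events: Pr(max_{1 ≤ j ≤ 19} |Z̄_j − μ_j| ≥ 0.036) ≤ 19·2·exp(−2nε²) = 38 exp(−2·3948·0.036²).
So c = 2·3948·0.036² = 10.2332.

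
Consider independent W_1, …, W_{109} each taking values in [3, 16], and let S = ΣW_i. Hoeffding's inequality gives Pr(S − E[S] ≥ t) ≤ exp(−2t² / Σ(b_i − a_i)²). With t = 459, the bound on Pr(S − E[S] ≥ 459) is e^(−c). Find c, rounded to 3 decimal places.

22.874

Σ(b_i − a_i)² = 109·(13)² = 18421.
c = 2t²/18421 = 2·459²/18421 = 22.8740.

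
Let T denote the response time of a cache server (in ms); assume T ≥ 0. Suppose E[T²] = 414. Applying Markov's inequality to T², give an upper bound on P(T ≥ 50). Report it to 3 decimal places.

Since T ≥ 0, the event {T ≥ 50} is the same as {T² ≥ 2500}.
Markov's inequality applied to T² gives P(T² ≥ 2500) ≤ E[T²]/2500 = 414/2500 = 0.1656.

0.166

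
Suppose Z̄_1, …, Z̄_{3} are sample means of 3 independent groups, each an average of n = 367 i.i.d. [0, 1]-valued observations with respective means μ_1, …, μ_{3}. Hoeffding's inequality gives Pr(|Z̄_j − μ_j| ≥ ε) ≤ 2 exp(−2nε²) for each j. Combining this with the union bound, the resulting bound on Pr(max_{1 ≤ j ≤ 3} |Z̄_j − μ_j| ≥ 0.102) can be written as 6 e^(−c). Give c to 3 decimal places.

7.637

Union bound over the 3 events: Pr(max_{1 ≤ j ≤ 3} |Z̄_j − μ_j| ≥ 0.102) ≤ 3·2·exp(−2nε²) = 6 exp(−2·367·0.102²).
So c = 2·367·0.102² = 7.6365.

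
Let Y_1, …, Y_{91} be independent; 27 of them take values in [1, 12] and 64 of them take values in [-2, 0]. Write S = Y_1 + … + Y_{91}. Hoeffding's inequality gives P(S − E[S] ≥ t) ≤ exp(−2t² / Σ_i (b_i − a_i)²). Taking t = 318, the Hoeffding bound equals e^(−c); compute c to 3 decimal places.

Σ(b_i − a_i)² = 27·11² + 64·2² = 3523.
c = 2t² / 3523 = 2·318² / 3523 = 57.4079.

57.408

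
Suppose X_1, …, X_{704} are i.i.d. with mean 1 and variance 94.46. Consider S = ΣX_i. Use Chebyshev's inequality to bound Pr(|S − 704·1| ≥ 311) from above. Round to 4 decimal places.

0.6875

Var(S) = n·Var(X_i) = 704·94.46 = 66499.84.
Chebyshev: Pr(|S − 704·1| ≥ 311) ≤ Var(S)/311² = 66499.84/96721 = 0.6875.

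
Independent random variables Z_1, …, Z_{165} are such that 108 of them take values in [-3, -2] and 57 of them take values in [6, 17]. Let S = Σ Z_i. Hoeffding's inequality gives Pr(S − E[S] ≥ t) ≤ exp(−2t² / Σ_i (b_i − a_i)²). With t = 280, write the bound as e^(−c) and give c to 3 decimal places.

22.384

Σ(b_i − a_i)² = 108·1² + 57·11² = 7005.
c = 2t² / 7005 = 2·280² / 7005 = 22.3840.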